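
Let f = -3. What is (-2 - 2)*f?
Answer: 12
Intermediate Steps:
(-2 - 2)*f = (-2 - 2)*(-3) = -4*(-3) = 12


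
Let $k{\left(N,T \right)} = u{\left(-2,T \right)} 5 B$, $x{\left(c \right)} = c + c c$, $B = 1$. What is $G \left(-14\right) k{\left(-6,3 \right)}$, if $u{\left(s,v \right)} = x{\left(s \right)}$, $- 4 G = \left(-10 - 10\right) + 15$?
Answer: $-175$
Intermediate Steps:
$G = \frac{5}{4}$ ($G = - \frac{\left(-10 - 10\right) + 15}{4} = - \frac{-20 + 15}{4} = \left(- \frac{1}{4}\right) \left(-5\right) = \frac{5}{4} \approx 1.25$)
$x{\left(c \right)} = c + c^{2}$
$u{\left(s,v \right)} = s \left(1 + s\right)$
$k{\left(N,T \right)} = 10$ ($k{\left(N,T \right)} = - 2 \left(1 - 2\right) 5 \cdot 1 = \left(-2\right) \left(-1\right) 5 \cdot 1 = 2 \cdot 5 \cdot 1 = 10 \cdot 1 = 10$)
$G \left(-14\right) k{\left(-6,3 \right)} = \frac{5}{4} \left(-14\right) 10 = \left(- \frac{35}{2}\right) 10 = -175$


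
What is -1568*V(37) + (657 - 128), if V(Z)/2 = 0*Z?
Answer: 529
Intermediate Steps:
V(Z) = 0 (V(Z) = 2*(0*Z) = 2*0 = 0)
-1568*V(37) + (657 - 128) = -1568*0 + (657 - 128) = 0 + 529 = 529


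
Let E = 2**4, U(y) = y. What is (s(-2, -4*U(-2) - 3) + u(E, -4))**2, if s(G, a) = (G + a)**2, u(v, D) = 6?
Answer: 225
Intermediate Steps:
E = 16
(s(-2, -4*U(-2) - 3) + u(E, -4))**2 = ((-2 + (-4*(-2) - 3))**2 + 6)**2 = ((-2 + (8 - 3))**2 + 6)**2 = ((-2 + 5)**2 + 6)**2 = (3**2 + 6)**2 = (9 + 6)**2 = 15**2 = 225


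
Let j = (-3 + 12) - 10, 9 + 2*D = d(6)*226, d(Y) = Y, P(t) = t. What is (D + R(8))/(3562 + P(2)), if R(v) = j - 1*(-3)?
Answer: 1351/7128 ≈ 0.18953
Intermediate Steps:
D = 1347/2 (D = -9/2 + (6*226)/2 = -9/2 + (½)*1356 = -9/2 + 678 = 1347/2 ≈ 673.50)
j = -1 (j = 9 - 10 = -1)
R(v) = 2 (R(v) = -1 - 1*(-3) = -1 + 3 = 2)
(D + R(8))/(3562 + P(2)) = (1347/2 + 2)/(3562 + 2) = (1351/2)/3564 = (1351/2)*(1/3564) = 1351/7128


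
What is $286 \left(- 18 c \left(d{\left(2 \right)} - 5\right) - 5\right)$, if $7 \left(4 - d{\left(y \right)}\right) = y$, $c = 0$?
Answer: $-1430$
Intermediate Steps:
$d{\left(y \right)} = 4 - \frac{y}{7}$
$286 \left(- 18 c \left(d{\left(2 \right)} - 5\right) - 5\right) = 286 \left(- 18 \cdot 0 \left(\left(4 - \frac{2}{7}\right) - 5\right) - 5\right) = 286 \left(- 18 \cdot 0 \left(\frac{26}{7} - 5\right) - 5\right) = 286 \left(- 18 \cdot 0 \left(- \frac{9}{7}\right) - 5\right) = 286 \left(\left(-18\right) 0 - 5\right) = 286 \left(0 - 5\right) = 286 \left(-5\right) = -1430$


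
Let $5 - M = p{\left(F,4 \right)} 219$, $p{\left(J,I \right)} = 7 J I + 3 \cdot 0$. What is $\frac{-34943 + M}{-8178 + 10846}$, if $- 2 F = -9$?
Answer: $- \frac{15633}{667} \approx -23.438$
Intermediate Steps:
$F = \frac{9}{2}$ ($F = \left(- \frac{1}{2}\right) \left(-9\right) = \frac{9}{2} \approx 4.5$)
$p{\left(J,I \right)} = 7 I J$ ($p{\left(J,I \right)} = 7 I J + 0 = 7 I J$)
$M = -27589$ ($M = 5 - 7 \cdot 4 \cdot \frac{9}{2} \cdot 219 = 5 - 126 \cdot 219 = 5 - 27594 = -27589$)
$\frac{-34943 + M}{-8178 + 10846} = \frac{-34943 - 27589}{-8178 + 10846} = - \frac{62532}{2668} = \left(-62532\right) \frac{1}{2668} = - \frac{15633}{667}$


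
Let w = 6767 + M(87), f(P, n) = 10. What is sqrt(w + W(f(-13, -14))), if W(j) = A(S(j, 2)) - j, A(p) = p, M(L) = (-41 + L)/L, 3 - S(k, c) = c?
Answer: 2*sqrt(12788826)/87 ≈ 82.210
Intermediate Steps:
S(k, c) = 3 - c
M(L) = (-41 + L)/L
W(j) = 1 - j (W(j) = (3 - 1*2) - j = (3 - 2) - j = 1 - j)
w = 588775/87 (w = 6767 + (-41 + 87)/87 = 6767 + (1/87)*46 = 6767 + 46/87 = 588775/87 ≈ 6767.5)
sqrt(w + W(f(-13, -14))) = sqrt(588775/87 + (1 - 1*10)) = sqrt(588775/87 + (1 - 10)) = sqrt(588775/87 - 9) = sqrt(587992/87) = 2*sqrt(12788826)/87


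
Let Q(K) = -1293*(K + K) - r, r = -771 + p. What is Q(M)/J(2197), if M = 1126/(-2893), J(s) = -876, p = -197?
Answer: -1428065/633567 ≈ -2.2540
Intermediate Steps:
r = -968 (r = -771 - 197 = -968)
M = -1126/2893 (M = 1126*(-1/2893) = -1126/2893 ≈ -0.38922)
Q(K) = 968 - 2586*K (Q(K) = -1293*(K + K) - 1*(-968) = -2586*K + 968 = 968 - 2586*K)
Q(M)/J(2197) = (968 - 2586*(-1126/2893))/(-876) = (968 + 2911836/2893)*(-1/876) = (5712260/2893)*(-1/876) = -1428065/633567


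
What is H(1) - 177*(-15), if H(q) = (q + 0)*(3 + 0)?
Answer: 2658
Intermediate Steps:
H(q) = 3*q (H(q) = q*3 = 3*q)
H(1) - 177*(-15) = 3*1 - 177*(-15) = 3 + 2655 = 2658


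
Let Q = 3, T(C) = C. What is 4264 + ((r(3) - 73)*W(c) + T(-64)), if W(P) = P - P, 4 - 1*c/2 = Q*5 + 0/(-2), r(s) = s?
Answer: 4200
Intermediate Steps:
c = -22 (c = 8 - 2*(3*5 + 0/(-2)) = 8 - 2*(15 + 0*(-½)) = 8 - 2*(15 + 0) = 8 - 2*15 = 8 - 30 = -22)
W(P) = 0
4264 + ((r(3) - 73)*W(c) + T(-64)) = 4264 + ((3 - 73)*0 - 64) = 4264 + (-70*0 - 64) = 4264 + (0 - 64) = 4264 - 64 = 4200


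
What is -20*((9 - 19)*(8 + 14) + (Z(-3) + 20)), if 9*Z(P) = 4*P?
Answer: 12080/3 ≈ 4026.7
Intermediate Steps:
Z(P) = 4*P/9 (Z(P) = (4*P)/9 = 4*P/9)
-20*((9 - 19)*(8 + 14) + (Z(-3) + 20)) = -20*((9 - 19)*(8 + 14) + ((4/9)*(-3) + 20)) = -20*(-10*22 + (-4/3 + 20)) = -20*(-220 + 56/3) = -20*(-604/3) = 12080/3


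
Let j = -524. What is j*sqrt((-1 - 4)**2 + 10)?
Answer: -524*sqrt(35) ≈ -3100.0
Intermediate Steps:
j*sqrt((-1 - 4)**2 + 10) = -524*sqrt((-1 - 4)**2 + 10) = -524*sqrt((-5)**2 + 10) = -524*sqrt(25 + 10) = -524*sqrt(35)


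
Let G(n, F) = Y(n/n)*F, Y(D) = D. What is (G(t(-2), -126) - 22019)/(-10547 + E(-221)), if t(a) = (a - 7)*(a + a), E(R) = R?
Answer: 22145/10768 ≈ 2.0566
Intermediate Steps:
t(a) = 2*a*(-7 + a) (t(a) = (-7 + a)*(2*a) = 2*a*(-7 + a))
G(n, F) = F (G(n, F) = (n/n)*F = 1*F = F)
(G(t(-2), -126) - 22019)/(-10547 + E(-221)) = (-126 - 22019)/(-10547 - 221) = -22145/(-10768) = -22145*(-1/10768) = 22145/10768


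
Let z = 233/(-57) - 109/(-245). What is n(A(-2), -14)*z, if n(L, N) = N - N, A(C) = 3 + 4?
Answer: 0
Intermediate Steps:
A(C) = 7
n(L, N) = 0
z = -50872/13965 (z = 233*(-1/57) - 109*(-1/245) = -233/57 + 109/245 = -50872/13965 ≈ -3.6428)
n(A(-2), -14)*z = 0*(-50872/13965) = 0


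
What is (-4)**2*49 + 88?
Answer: 872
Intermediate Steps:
(-4)**2*49 + 88 = 16*49 + 88 = 784 + 88 = 872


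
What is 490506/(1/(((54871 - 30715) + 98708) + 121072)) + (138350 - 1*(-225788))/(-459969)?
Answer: 55036243728775766/459969 ≈ 1.1965e+11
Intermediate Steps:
490506/(1/(((54871 - 30715) + 98708) + 121072)) + (138350 - 1*(-225788))/(-459969) = 490506/(1/((24156 + 98708) + 121072)) + (138350 + 225788)*(-1/459969) = 490506/(1/(122864 + 121072)) + 364138*(-1/459969) = 490506/(1/243936) - 364138/459969 = 490506*243936 - 364138/459969 = 119652071616 - 364138/459969 = 55036243728775766/459969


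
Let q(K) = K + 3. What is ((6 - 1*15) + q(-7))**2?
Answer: 169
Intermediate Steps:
q(K) = 3 + K
((6 - 1*15) + q(-7))**2 = ((6 - 1*15) + (3 - 7))**2 = ((6 - 15) - 4)**2 = (-9 - 4)**2 = (-13)**2 = 169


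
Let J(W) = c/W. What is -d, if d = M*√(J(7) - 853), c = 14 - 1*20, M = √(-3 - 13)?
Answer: 4*√41839/7 ≈ 116.88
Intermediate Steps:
M = 4*I (M = √(-16) = 4*I ≈ 4.0*I)
c = -6 (c = 14 - 20 = -6)
J(W) = -6/W
d = -4*√41839/7 (d = (4*I)*√(-6/7 - 853) = (4*I)*√(-5977/7) = (4*I)*(I*√41839/7) = -4*√41839/7 ≈ -116.88)
-d = -(-4)*√41839/7 = 4*√41839/7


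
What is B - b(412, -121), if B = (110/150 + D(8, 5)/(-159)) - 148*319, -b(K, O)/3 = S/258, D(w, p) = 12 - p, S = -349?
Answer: -3228114767/68370 ≈ -47215.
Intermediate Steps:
b(K, O) = 349/86 (b(K, O) = -(-1047)/258 = -3*(-349/258) = 349/86)
B = -37532992/795 (B = (110/150 + (12 - 1*5)/(-159)) - 148*319 = (110*(1/150) + (12 - 5)*(-1/159)) - 47212 = (11/15 + 7*(-1/159)) - 47212 = (11/15 - 7/159) - 47212 = 548/795 - 47212 = -37532992/795 ≈ -47211.)
B - b(412, -121) = -37532992/795 - 1*349/86 = -37532992/795 - 349/86 = -3228114767/68370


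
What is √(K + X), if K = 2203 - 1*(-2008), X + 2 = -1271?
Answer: √2938 ≈ 54.203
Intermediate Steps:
X = -1273 (X = -2 - 1271 = -1273)
K = 4211 (K = 2203 + 2008 = 4211)
√(K + X) = √(4211 - 1273) = √2938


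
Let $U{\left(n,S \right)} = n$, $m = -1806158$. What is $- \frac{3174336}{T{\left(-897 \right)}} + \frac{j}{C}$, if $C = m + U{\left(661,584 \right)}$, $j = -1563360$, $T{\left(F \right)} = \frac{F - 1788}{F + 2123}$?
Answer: $\frac{2342173918287264}{1615919815} \approx 1.4494 \cdot 10^{6}$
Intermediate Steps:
$T{\left(F \right)} = \frac{-1788 + F}{2123 + F}$
$C = -1805497$ ($C = -1806158 + 661 = -1805497$)
$- \frac{3174336}{T{\left(-897 \right)}} + \frac{j}{C} = - \frac{3174336}{\frac{1}{2123 - 897} \left(-1788 - 897\right)} - \frac{1563360}{-1805497} = - \frac{3174336}{\frac{1}{1226} \left(-2685\right)} - - \frac{1563360}{1805497} = - \frac{3174336}{\frac{1}{1226} \left(-2685\right)} + \frac{1563360}{1805497} = - \frac{3174336}{- \frac{2685}{1226}} + \frac{1563360}{1805497} = \left(-3174336\right) \left(- \frac{1226}{2685}\right) + \frac{1563360}{1805497} = \frac{1297245312}{895} + \frac{1563360}{1805497} = \frac{2342173918287264}{1615919815}$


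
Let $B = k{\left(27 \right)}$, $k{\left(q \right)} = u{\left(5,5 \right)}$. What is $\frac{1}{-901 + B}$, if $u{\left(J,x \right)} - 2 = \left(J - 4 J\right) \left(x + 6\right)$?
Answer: $- \frac{1}{1064} \approx -0.00093985$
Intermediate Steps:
$u{\left(J,x \right)} = 2 - 3 J \left(6 + x\right)$ ($u{\left(J,x \right)} = 2 + \left(J - 4 J\right) \left(x + 6\right) = 2 + - 3 J \left(6 + x\right) = 2 - 3 J \left(6 + x\right)$)
$k{\left(q \right)} = -163$ ($k{\left(q \right)} = 2 - 90 - 15 \cdot 5 = 2 - 90 - 75 = -163$)
$B = -163$
$\frac{1}{-901 + B} = \frac{1}{-901 - 163} = \frac{1}{-1064} = - \frac{1}{1064}$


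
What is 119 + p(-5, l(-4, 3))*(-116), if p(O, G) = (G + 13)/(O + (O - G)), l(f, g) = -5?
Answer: 1523/5 ≈ 304.60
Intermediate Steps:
p(O, G) = (13 + G)/(-G + 2*O)
119 + p(-5, l(-4, 3))*(-116) = 119 + ((-13 - 1*(-5))/(-5 - 2*(-5)))*(-116) = 119 + ((-13 + 5)/(-5 + 10))*(-116) = 119 + (-8/5)*(-116) = 119 + ((⅕)*(-8))*(-116) = 119 - 8/5*(-116) = 119 + 928/5 = 1523/5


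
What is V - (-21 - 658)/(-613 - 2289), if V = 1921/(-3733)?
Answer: -8109449/10833166 ≈ -0.74858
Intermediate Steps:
V = -1921/3733 (V = 1921*(-1/3733) = -1921/3733 ≈ -0.51460)
V - (-21 - 658)/(-613 - 2289) = -1921/3733 - (-21 - 658)/(-613 - 2289) = -1921/3733 - (-679)/(-2902) = -1921/3733 - (-679)*(-1)/2902 = -1921/3733 - 1*679/2902 = -1921/3733 - 679/2902 = -8109449/10833166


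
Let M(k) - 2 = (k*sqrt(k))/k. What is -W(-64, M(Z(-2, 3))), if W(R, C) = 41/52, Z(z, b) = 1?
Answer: -41/52 ≈ -0.78846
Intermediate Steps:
M(k) = 2 + sqrt(k) (M(k) = 2 + (k*sqrt(k))/k = 2 + k**(3/2)/k = 2 + sqrt(k))
W(R, C) = 41/52 (W(R, C) = 41*(1/52) = 41/52)
-W(-64, M(Z(-2, 3))) = -1*41/52 = -41/52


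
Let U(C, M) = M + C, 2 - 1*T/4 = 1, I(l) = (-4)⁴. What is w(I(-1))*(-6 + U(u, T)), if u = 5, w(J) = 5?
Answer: 15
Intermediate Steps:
I(l) = 256
T = 4 (T = 8 - 4*1 = 8 - 4 = 4)
U(C, M) = C + M
w(I(-1))*(-6 + U(u, T)) = 5*(-6 + (5 + 4)) = 5*(-6 + 9) = 5*3 = 15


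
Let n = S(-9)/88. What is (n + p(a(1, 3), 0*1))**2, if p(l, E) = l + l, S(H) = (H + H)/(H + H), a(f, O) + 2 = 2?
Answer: 1/7744 ≈ 0.00012913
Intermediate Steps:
a(f, O) = 0 (a(f, O) = -2 + 2 = 0)
S(H) = 1 (S(H) = (2*H)/((2*H)) = (2*H)*(1/(2*H)) = 1)
p(l, E) = 2*l
n = 1/88 ≈ 0.011364
(n + p(a(1, 3), 0*1))**2 = (1/88 + 2*0)**2 = (1/88 + 0)**2 = (1/88)**2 = 1/7744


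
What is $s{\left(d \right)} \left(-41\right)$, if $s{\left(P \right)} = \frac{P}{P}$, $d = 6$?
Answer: $-41$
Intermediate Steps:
$s{\left(P \right)} = 1$
$s{\left(d \right)} \left(-41\right) = 1 \left(-41\right) = -41$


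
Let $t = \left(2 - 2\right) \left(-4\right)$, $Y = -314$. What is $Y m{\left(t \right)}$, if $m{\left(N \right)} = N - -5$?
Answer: $-1570$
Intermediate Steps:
$t = 0$ ($t = 0 \left(-4\right) = 0$)
$m{\left(N \right)} = 5 + N$ ($m{\left(N \right)} = N + 5 = 5 + N$)
$Y m{\left(t \right)} = - 314 \left(5 + 0\right) = \left(-314\right) 5 = -1570$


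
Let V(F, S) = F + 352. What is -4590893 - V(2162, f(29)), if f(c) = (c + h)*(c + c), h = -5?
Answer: -4593407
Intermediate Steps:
f(c) = 2*c*(-5 + c) (f(c) = (c - 5)*(c + c) = (-5 + c)*(2*c) = 2*c*(-5 + c))
V(F, S) = 352 + F
-4590893 - V(2162, f(29)) = -4590893 - (352 + 2162) = -4590893 - 1*2514 = -4590893 - 2514 = -4593407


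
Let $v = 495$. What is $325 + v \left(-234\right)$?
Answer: $-115505$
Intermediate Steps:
$325 + v \left(-234\right) = 325 + 495 \left(-234\right) = 325 - 115830 = -115505$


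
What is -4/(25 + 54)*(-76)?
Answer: 304/79 ≈ 3.8481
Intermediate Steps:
-4/(25 + 54)*(-76) = -4/79*(-76) = 304/79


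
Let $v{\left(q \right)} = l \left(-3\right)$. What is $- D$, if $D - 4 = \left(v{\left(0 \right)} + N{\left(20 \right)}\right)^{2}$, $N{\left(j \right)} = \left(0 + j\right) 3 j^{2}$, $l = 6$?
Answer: $-575136328$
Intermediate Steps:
$v{\left(q \right)} = -18$ ($v{\left(q \right)} = 6 \left(-3\right) = -18$)
$N{\left(j \right)} = 3 j^{3}$ ($N{\left(j \right)} = j 3 j^{2} = 3 j j^{2} = 3 j^{3}$)
$D = 575136328$ ($D = 4 + \left(-18 + 3 \cdot 20^{3}\right)^{2} = 4 + \left(-18 + 3 \cdot 8000\right)^{2} = 4 + \left(-18 + 24000\right)^{2} = 4 + 23982^{2} = 4 + 575136324 = 575136328$)
$- D = \left(-1\right) 575136328 = -575136328$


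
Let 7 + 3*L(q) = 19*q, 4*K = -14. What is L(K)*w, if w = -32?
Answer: 784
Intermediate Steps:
K = -7/2 (K = (1/4)*(-14) = -7/2 ≈ -3.5000)
L(q) = -7/3 + 19*q/3 (L(q) = -7/3 + (19*q)/3 = -7/3 + 19*q/3)
L(K)*w = (-7/3 + (19/3)*(-7/2))*(-32) = (-7/3 - 133/6)*(-32) = -49/2*(-32) = 784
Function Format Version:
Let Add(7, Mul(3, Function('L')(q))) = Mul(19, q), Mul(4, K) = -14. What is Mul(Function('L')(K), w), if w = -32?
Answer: 784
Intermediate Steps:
K = Rational(-7, 2) (K = Mul(Rational(1, 4), -14) = Rational(-7, 2) ≈ -3.5000)
Function('L')(q) = Add(Rational(-7, 3), Mul(Rational(19, 3), q)) (Function('L')(q) = Add(Rational(-7, 3), Mul(Rational(1, 3), Mul(19, q))) = Add(Rational(-7, 3), Mul(Rational(19, 3), q)))
Mul(Function('L')(K), w) = Mul(Add(Rational(-7, 3), Mul(Rational(19, 3), Rational(-7, 2))), -32) = Mul(Add(Rational(-7, 3), Rational(-133, 6)), -32) = Mul(Rational(-49, 2), -32) = 784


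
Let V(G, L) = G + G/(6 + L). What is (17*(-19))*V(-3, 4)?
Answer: 10659/10 ≈ 1065.9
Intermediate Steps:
V(G, L) = G + G/(6 + L)
(17*(-19))*V(-3, 4) = (17*(-19))*(-3*(7 + 4)/(6 + 4)) = -(-969)*11/10 = -323*(-33/10) = 10659/10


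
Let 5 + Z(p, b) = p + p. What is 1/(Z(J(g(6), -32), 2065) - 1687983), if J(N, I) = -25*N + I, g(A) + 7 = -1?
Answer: -1/1687652 ≈ -5.9254e-7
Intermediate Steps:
g(A) = -8 (g(A) = -7 - 1 = -8)
J(N, I) = I - 25*N
Z(p, b) = -5 + 2*p (Z(p, b) = -5 + (p + p) = -5 + 2*p)
1/(Z(J(g(6), -32), 2065) - 1687983) = 1/((-5 + 2*(-32 - 25*(-8))) - 1687983) = 1/((-5 + 2*(-32 + 200)) - 1687983) = 1/((-5 + 2*168) - 1687983) = 1/((-5 + 336) - 1687983) = 1/(331 - 1687983) = 1/(-1687652) = -1/1687652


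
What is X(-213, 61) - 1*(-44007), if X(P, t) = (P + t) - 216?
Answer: 43639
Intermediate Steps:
X(P, t) = -216 + P + t
X(-213, 61) - 1*(-44007) = (-216 - 213 + 61) - 1*(-44007) = -368 + 44007 = 43639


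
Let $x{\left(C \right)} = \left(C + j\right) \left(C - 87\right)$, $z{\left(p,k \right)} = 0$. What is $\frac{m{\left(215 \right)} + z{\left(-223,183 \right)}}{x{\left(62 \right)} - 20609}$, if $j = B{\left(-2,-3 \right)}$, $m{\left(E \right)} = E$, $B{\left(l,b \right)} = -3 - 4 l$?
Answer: $- \frac{215}{22284} \approx -0.0096482$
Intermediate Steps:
$j = 5$ ($j = -3 - -8 = -3 + 8 = 5$)
$x{\left(C \right)} = \left(-87 + C\right) \left(5 + C\right)$ ($x{\left(C \right)} = \left(C + 5\right) \left(C - 87\right) = \left(5 + C\right) \left(-87 + C\right) = \left(-87 + C\right) \left(5 + C\right)$)
$\frac{m{\left(215 \right)} + z{\left(-223,183 \right)}}{x{\left(62 \right)} - 20609} = \frac{215 + 0}{\left(-435 + 62^{2} - 5084\right) - 20609} = \frac{215}{\left(-435 + 3844 - 5084\right) - 20609} = \frac{215}{-1675 - 20609} = \frac{215}{-22284} = 215 \left(- \frac{1}{22284}\right) = - \frac{215}{22284}$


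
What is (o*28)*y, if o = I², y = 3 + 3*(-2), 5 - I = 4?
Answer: -84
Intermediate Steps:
I = 1 (I = 5 - 1*4 = 5 - 4 = 1)
y = -3 (y = 3 - 6 = -3)
o = 1 (o = 1² = 1)
(o*28)*y = (1*28)*(-3) = 28*(-3) = -84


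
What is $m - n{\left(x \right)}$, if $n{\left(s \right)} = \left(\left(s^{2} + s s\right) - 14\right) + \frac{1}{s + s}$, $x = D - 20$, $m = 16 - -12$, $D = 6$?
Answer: $- \frac{9799}{28} \approx -349.96$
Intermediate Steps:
$m = 28$ ($m = 16 + 12 = 28$)
$x = -14$ ($x = 6 - 20 = -14$)
$n{\left(s \right)} = -14 + \frac{1}{2 s} + 2 s^{2}$ ($n{\left(s \right)} = \left(\left(s^{2} + s^{2}\right) - 14\right) + \frac{1}{2 s} = \left(2 s^{2} - 14\right) + \frac{1}{2 s} = \left(-14 + 2 s^{2}\right) + \frac{1}{2 s} = -14 + \frac{1}{2 s} + 2 s^{2}$)
$m - n{\left(x \right)} = 28 - \left(-14 + \frac{1}{2 \left(-14\right)} + 2 \left(-14\right)^{2}\right) = 28 - \left(-14 + \frac{1}{2} \left(- \frac{1}{14}\right) + 2 \cdot 196\right) = 28 - \left(-14 - \frac{1}{28} + 392\right) = 28 - \frac{10583}{28} = - \frac{9799}{28}$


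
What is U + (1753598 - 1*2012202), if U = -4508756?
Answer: -4767360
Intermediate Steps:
U + (1753598 - 1*2012202) = -4508756 + (1753598 - 1*2012202) = -4508756 + (1753598 - 2012202) = -4508756 - 258604 = -4767360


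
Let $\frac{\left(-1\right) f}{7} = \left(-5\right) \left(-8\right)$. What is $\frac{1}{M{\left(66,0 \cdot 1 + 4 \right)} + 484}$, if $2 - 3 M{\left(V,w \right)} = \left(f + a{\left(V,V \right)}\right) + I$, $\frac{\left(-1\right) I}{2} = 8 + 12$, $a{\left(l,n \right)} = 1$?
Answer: $\frac{1}{591} \approx 0.001692$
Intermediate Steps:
$I = -40$ ($I = - 2 \left(8 + 12\right) = \left(-2\right) 20 = -40$)
$f = -280$ ($f = - 7 \left(\left(-5\right) \left(-8\right)\right) = \left(-7\right) 40 = -280$)
$M{\left(V,w \right)} = 107$ ($M{\left(V,w \right)} = \frac{2}{3} - \frac{\left(-280 + 1\right) - 40}{3} = \frac{2}{3} - \frac{-279 - 40}{3} = \frac{2}{3} - - \frac{319}{3} = \frac{2}{3} + \frac{319}{3} = 107$)
$\frac{1}{M{\left(66,0 \cdot 1 + 4 \right)} + 484} = \frac{1}{107 + 484} = \frac{1}{591}$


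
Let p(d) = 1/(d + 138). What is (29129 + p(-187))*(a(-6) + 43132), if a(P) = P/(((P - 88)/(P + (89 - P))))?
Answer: 2893849907720/2303 ≈ 1.2566e+9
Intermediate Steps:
a(P) = P/(-88/89 + P/89) (a(P) = P/(((-88 + P)/89)) = P/(((-88 + P)*(1/89))) = P/(-88/89 + P/89))
p(d) = 1/(138 + d)
(29129 + p(-187))*(a(-6) + 43132) = (29129 + 1/(138 - 187))*(89*(-6)/(-88 - 6) + 43132) = (29129 + 1/(-49))*(89*(-6)/(-94) + 43132) = (29129 - 1/49)*(89*(-6)*(-1/94) + 43132) = 1427320*(267/47 + 43132)/49 = (1427320/49)*(2027471/47) = 2893849907720/2303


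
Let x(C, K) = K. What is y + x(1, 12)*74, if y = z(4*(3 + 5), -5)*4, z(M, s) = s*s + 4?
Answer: 1004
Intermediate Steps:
z(M, s) = 4 + s**2 (z(M, s) = s**2 + 4 = 4 + s**2)
y = 116 (y = (4 + (-5)**2)*4 = (4 + 25)*4 = 29*4 = 116)
y + x(1, 12)*74 = 116 + 12*74 = 116 + 888 = 1004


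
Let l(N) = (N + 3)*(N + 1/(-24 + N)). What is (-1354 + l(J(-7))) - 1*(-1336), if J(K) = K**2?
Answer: 63302/25 ≈ 2532.1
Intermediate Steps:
l(N) = (3 + N)*(N + 1/(-24 + N))
(-1354 + l(J(-7))) - 1*(-1336) = (-1354 + (3 + ((-7)**2)**3 - 71*(-7)**2 - 21*((-7)**2)**2)/(-24 + (-7)**2)) - 1*(-1336) = (-1354 + (3 + 49**3 - 71*49 - 21*49**2)/(-24 + 49)) + 1336 = (-1354 + (3 + 117649 - 3479 - 21*2401)/25) + 1336 = (-1354 + (3 + 117649 - 3479 - 50421)/25) + 1336 = (-1354 + (1/25)*63752) + 1336 = (-1354 + 63752/25) + 1336 = 29902/25 + 1336 = 63302/25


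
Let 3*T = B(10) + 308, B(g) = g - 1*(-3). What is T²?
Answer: 11449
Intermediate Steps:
B(g) = 3 + g (B(g) = g + 3 = 3 + g)
T = 107 (T = ((3 + 10) + 308)/3 = (13 + 308)/3 = (⅓)*321 = 107)
T² = 107² = 11449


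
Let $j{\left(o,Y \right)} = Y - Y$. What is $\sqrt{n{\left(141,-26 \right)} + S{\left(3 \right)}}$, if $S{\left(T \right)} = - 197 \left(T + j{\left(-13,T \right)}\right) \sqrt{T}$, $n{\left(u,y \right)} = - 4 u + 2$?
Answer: $\sqrt{-562 - 591 \sqrt{3}} \approx 39.82 i$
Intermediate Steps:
$j{\left(o,Y \right)} = 0$
$n{\left(u,y \right)} = 2 - 4 u$
$S{\left(T \right)} = - 197 T^{\frac{3}{2}}$ ($S{\left(T \right)} = - 197 \left(T + 0\right) \sqrt{T} = - 197 T \sqrt{T} = - 197 T^{\frac{3}{2}}$)
$\sqrt{n{\left(141,-26 \right)} + S{\left(3 \right)}} = \sqrt{\left(2 - 564\right) - 197 \cdot 3^{\frac{3}{2}}} = \sqrt{\left(2 - 564\right) - 197 \cdot 3 \sqrt{3}} = \sqrt{-562 - 591 \sqrt{3}}$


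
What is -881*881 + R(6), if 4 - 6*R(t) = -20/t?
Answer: -6985438/9 ≈ -7.7616e+5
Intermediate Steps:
R(t) = 2/3 + 10/(3*t) (R(t) = 2/3 - (-10)/(3*t) = 2/3 + 10/(3*t))
-881*881 + R(6) = -881*881 + (2/3)*(5 + 6)/6 = -776161 + (2/3)*(1/6)*11 = -776161 + 11/9 = -6985438/9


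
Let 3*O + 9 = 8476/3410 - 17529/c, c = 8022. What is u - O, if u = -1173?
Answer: -5334685599/4559170 ≈ -1170.1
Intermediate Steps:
O = -13220811/4559170 (O = -3 + (8476/3410 - 17529/8022)/3 = -3 + (8476*(1/3410) - 17529*1/8022)/3 = -3 + (4238/1705 - 5843/2674)/3 = -3 + (⅓)*(1370097/4559170) = -3 + 456699/4559170 = -13220811/4559170 ≈ -2.8998)
u - O = -1173 - 1*(-13220811/4559170) = -1173 + 13220811/4559170 = -5334685599/4559170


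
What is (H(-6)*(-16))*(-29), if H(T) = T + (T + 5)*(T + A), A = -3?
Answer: 1392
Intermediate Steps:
H(T) = T + (-3 + T)*(5 + T) (H(T) = T + (T + 5)*(T - 3) = T + (5 + T)*(-3 + T) = T + (-3 + T)*(5 + T))
(H(-6)*(-16))*(-29) = ((-15 + (-6)**2 + 3*(-6))*(-16))*(-29) = ((-15 + 36 - 18)*(-16))*(-29) = (3*(-16))*(-29) = -48*(-29) = 1392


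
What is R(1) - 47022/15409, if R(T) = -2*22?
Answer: -725018/15409 ≈ -47.052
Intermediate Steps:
R(T) = -44
R(1) - 47022/15409 = -44 - 47022/15409 = -725018/15409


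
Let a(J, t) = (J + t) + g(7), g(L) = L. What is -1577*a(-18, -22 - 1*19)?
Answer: 82004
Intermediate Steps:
a(J, t) = 7 + J + t (a(J, t) = (J + t) + 7 = 7 + J + t)
-1577*a(-18, -22 - 1*19) = -1577*(7 - 18 + (-22 - 1*19)) = -1577*(7 - 18 + (-22 - 19)) = -1577*(7 - 18 - 41) = -1577*(-52) = 82004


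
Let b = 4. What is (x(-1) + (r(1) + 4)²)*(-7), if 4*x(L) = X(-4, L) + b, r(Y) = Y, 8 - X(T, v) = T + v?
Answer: -819/4 ≈ -204.75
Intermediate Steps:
X(T, v) = 8 - T - v (X(T, v) = 8 - (T + v) = 8 + (-T - v) = 8 - T - v)
x(L) = 4 - L/4 (x(L) = ((8 - 1*(-4) - L) + 4)/4 = ((8 + 4 - L) + 4)/4 = ((12 - L) + 4)/4 = (16 - L)/4 = 4 - L/4)
(x(-1) + (r(1) + 4)²)*(-7) = ((4 - ¼*(-1)) + (1 + 4)²)*(-7) = ((4 + ¼) + 5²)*(-7) = (17/4 + 25)*(-7) = (117/4)*(-7) = -819/4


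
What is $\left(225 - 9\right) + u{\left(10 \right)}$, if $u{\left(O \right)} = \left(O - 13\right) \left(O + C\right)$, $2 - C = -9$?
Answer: $153$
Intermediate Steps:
$C = 11$ ($C = 2 - -9 = 2 + 9 = 11$)
$u{\left(O \right)} = \left(-13 + O\right) \left(11 + O\right)$ ($u{\left(O \right)} = \left(O - 13\right) \left(O + 11\right) = \left(-13 + O\right) \left(11 + O\right)$)
$\left(225 - 9\right) + u{\left(10 \right)} = \left(225 - 9\right) - \left(163 - 100\right) = 216 - 63 = 153$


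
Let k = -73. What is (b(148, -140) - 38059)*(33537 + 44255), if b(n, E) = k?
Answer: -2966364544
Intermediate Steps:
b(n, E) = -73
(b(148, -140) - 38059)*(33537 + 44255) = (-73 - 38059)*(33537 + 44255) = -38132*77792 = -2966364544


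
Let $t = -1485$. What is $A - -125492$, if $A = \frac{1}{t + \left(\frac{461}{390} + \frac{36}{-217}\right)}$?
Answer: $\frac{15760484100446}{125589553} \approx 1.2549 \cdot 10^{5}$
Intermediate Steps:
$A = - \frac{84630}{125589553}$ ($A = \frac{1}{-1485 + \left(\frac{461}{390} + \frac{36}{-217}\right)} = \frac{1}{-1485 + \left(461 \cdot \frac{1}{390} + 36 \left(- \frac{1}{217}\right)\right)} = \frac{1}{-1485 + \left(\frac{461}{390} - \frac{36}{217}\right)} = \frac{1}{-1485 + \frac{85997}{84630}} = \frac{1}{- \frac{125589553}{84630}} = - \frac{84630}{125589553} \approx -0.00067386$)
$A - -125492 = - \frac{84630}{125589553} - -125492 = - \frac{84630}{125589553} + 125492 = \frac{15760484100446}{125589553}$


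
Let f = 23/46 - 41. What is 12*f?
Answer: -486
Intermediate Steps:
f = -81/2 (f = 23*(1/46) - 41 = ½ - 41 = -81/2 ≈ -40.500)
12*f = 12*(-81/2) = -486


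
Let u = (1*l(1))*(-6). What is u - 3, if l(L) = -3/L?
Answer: 15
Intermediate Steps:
u = 18 (u = (1*(-3/1))*(-6) = (1*(-3*1))*(-6) = (1*(-3))*(-6) = -3*(-6) = 18)
u - 3 = 18 - 3 = 15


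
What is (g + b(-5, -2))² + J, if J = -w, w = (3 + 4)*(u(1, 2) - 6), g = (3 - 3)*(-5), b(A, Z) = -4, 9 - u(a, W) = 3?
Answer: 16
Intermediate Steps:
u(a, W) = 6 (u(a, W) = 9 - 1*3 = 9 - 3 = 6)
g = 0 (g = 0*(-5) = 0)
w = 0 (w = (3 + 4)*(6 - 6) = 7*0 = 0)
J = 0 (J = -1*0 = 0)
(g + b(-5, -2))² + J = (0 - 4)² + 0 = (-4)² + 0 = 16 + 0 = 16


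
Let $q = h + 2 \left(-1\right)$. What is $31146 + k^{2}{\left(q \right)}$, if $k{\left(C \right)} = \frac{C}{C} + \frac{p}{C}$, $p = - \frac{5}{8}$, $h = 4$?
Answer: $\frac{7973497}{256} \approx 31146.0$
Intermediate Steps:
$q = 2$ ($q = 4 + 2 \left(-1\right) = 4 - 2 = 2$)
$p = - \frac{5}{8}$ ($p = \left(-5\right) \frac{1}{8} = - \frac{5}{8} \approx -0.625$)
$k{\left(C \right)} = 1 - \frac{5}{8 C}$ ($k{\left(C \right)} = \frac{C}{C} - \frac{5}{8 C} = 1 - \frac{5}{8 C}$)
$31146 + k^{2}{\left(q \right)} = 31146 + \left(\frac{- \frac{5}{8} + 2}{2}\right)^{2} = 31146 + \left(\frac{1}{2} \cdot \frac{11}{8}\right)^{2} = 31146 + \left(\frac{11}{16}\right)^{2} = 31146 + \frac{121}{256} = \frac{7973497}{256}$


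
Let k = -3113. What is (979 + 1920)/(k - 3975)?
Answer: -2899/7088 ≈ -0.40900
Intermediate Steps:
(979 + 1920)/(k - 3975) = (979 + 1920)/(-3113 - 3975) = 2899/(-7088) = 2899*(-1/7088) = -2899/7088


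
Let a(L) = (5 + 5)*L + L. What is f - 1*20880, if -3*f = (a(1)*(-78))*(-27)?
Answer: -28602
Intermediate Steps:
a(L) = 11*L (a(L) = 10*L + L = 11*L)
f = -7722 (f = -(11*1)*(-78)*(-27)/3 = -11*(-78)*(-27)/3 = -(-286)*(-27) = -1/3*23166 = -7722)
f - 1*20880 = -7722 - 1*20880 = -7722 - 20880 = -28602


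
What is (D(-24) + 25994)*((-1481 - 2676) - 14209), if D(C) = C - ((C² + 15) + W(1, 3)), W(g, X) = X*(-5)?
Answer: -466386204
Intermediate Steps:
W(g, X) = -5*X
D(C) = C - C² (D(C) = C - ((C² + 15) - 5*3) = C - ((15 + C²) - 15) = C - C²)
(D(-24) + 25994)*((-1481 - 2676) - 14209) = (-24*(1 - 1*(-24)) + 25994)*((-1481 - 2676) - 14209) = (-24*(1 + 24) + 25994)*(-4157 - 14209) = (-24*25 + 25994)*(-18366) = (-600 + 25994)*(-18366) = 25394*(-18366) = -466386204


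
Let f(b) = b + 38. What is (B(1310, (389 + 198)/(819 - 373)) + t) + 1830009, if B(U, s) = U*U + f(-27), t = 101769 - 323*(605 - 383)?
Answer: 3576183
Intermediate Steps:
f(b) = 38 + b
t = 30063 (t = 101769 - 323*222 = 101769 - 1*71706 = 101769 - 71706 = 30063)
B(U, s) = 11 + U² (B(U, s) = U*U + (38 - 27) = U² + 11 = 11 + U²)
(B(1310, (389 + 198)/(819 - 373)) + t) + 1830009 = ((11 + 1310²) + 30063) + 1830009 = ((11 + 1716100) + 30063) + 1830009 = (1716111 + 30063) + 1830009 = 1746174 + 1830009 = 3576183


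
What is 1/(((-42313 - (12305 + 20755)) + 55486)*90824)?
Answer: -1/1806216888 ≈ -5.5364e-10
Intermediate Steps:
1/(((-42313 - (12305 + 20755)) + 55486)*90824) = (1/90824)/((-42313 - 1*33060) + 55486) = (1/90824)/((-42313 - 33060) + 55486) = (1/90824)/(-75373 + 55486) = (1/90824)/(-19887) = -1/19887*1/90824 = -1/1806216888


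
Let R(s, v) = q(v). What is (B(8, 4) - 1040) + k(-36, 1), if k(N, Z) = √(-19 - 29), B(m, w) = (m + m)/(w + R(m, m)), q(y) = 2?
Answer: -3112/3 + 4*I*√3 ≈ -1037.3 + 6.9282*I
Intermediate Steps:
R(s, v) = 2
B(m, w) = 2*m/(2 + w) (B(m, w) = (m + m)/(w + 2) = (2*m)/(2 + w) = 2*m/(2 + w))
k(N, Z) = 4*I*√3 (k(N, Z) = √(-48) = 4*I*√3)
(B(8, 4) - 1040) + k(-36, 1) = (2*8/(2 + 4) - 1040) + 4*I*√3 = (2*8/6 - 1040) + 4*I*√3 = (2*8*(⅙) - 1040) + 4*I*√3 = (8/3 - 1040) + 4*I*√3 = -3112/3 + 4*I*√3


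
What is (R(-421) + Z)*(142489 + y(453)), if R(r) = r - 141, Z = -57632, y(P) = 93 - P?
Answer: -8271055026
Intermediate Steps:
R(r) = -141 + r
(R(-421) + Z)*(142489 + y(453)) = ((-141 - 421) - 57632)*(142489 + (93 - 1*453)) = (-562 - 57632)*(142489 + (93 - 453)) = -58194*(142489 - 360) = -58194*142129 = -8271055026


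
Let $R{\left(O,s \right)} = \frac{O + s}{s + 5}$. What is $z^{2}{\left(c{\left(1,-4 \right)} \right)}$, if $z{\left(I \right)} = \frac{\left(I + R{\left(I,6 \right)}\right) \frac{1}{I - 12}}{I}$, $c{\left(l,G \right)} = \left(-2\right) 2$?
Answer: $\frac{441}{123904} \approx 0.0035592$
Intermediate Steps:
$R{\left(O,s \right)} = \frac{O + s}{5 + s}$
$c{\left(l,G \right)} = -4$
$z{\left(I \right)} = \frac{\frac{6}{11} + \frac{12 I}{11}}{I \left(-12 + I\right)}$ ($z{\left(I \right)} = \frac{\left(I + \frac{I + 6}{5 + 6}\right) \frac{1}{I - 12}}{I} = \frac{\left(I + \frac{6 + I}{11}\right) \frac{1}{-12 + I}}{I} = \frac{\left(I + \left(\frac{6}{11} + \frac{I}{11}\right)\right) \frac{1}{-12 + I}}{I} = \frac{\left(\frac{6}{11} + \frac{12 I}{11}\right) \frac{1}{-12 + I}}{I} = \frac{\frac{1}{-12 + I} \left(\frac{6}{11} + \frac{12 I}{11}\right)}{I} = \frac{\frac{6}{11} + \frac{12 I}{11}}{I \left(-12 + I\right)}$)
$z^{2}{\left(c{\left(1,-4 \right)} \right)} = \left(\frac{6 \left(1 + 2 \left(-4\right)\right)}{11 \left(-4\right) \left(-12 - 4\right)}\right)^{2} = \left(\frac{6}{11} \left(- \frac{1}{4}\right) \frac{1}{-16} \left(1 - 8\right)\right)^{2} = \left(\frac{6}{11} \left(- \frac{1}{4}\right) \left(- \frac{1}{16}\right) \left(-7\right)\right)^{2} = \left(- \frac{21}{352}\right)^{2} = \frac{441}{123904}$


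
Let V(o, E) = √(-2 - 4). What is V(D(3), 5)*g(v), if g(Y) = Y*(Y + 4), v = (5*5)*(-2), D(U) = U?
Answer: 2300*I*√6 ≈ 5633.8*I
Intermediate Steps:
v = -50 (v = 25*(-2) = -50)
g(Y) = Y*(4 + Y)
V(o, E) = I*√6 (V(o, E) = √(-6) = I*√6)
V(D(3), 5)*g(v) = (I*√6)*(-50*(4 - 50)) = (I*√6)*(-50*(-46)) = (I*√6)*2300 = 2300*I*√6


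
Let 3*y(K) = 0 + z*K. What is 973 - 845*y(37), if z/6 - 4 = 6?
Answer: -624327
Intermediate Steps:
z = 60 (z = 24 + 6*6 = 24 + 36 = 60)
y(K) = 20*K (y(K) = (0 + 60*K)/3 = (60*K)/3 = 20*K)
973 - 845*y(37) = 973 - 16900*37 = 973 - 845*740 = 973 - 625300 = -624327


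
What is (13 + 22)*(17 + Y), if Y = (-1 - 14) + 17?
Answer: 665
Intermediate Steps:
Y = 2 (Y = -15 + 17 = 2)
(13 + 22)*(17 + Y) = (13 + 22)*(17 + 2) = 35*19 = 665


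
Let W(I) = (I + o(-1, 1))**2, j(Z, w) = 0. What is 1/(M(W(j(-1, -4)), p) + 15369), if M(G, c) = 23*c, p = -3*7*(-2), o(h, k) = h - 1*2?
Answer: 1/16335 ≈ 6.1218e-5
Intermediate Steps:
o(h, k) = -2 + h (o(h, k) = h - 2 = -2 + h)
p = 42 (p = -21*(-2) = 42)
W(I) = (-3 + I)**2 (W(I) = (I + (-2 - 1))**2 = (I - 3)**2 = (-3 + I)**2)
1/(M(W(j(-1, -4)), p) + 15369) = 1/(23*42 + 15369) = 1/(966 + 15369) = 1/16335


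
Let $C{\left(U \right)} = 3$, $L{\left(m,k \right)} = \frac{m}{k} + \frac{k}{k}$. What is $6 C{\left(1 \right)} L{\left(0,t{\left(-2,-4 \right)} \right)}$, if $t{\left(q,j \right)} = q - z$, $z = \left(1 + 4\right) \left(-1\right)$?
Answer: $18$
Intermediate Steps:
$z = -5$ ($z = 5 \left(-1\right) = -5$)
$t{\left(q,j \right)} = 5 + q$ ($t{\left(q,j \right)} = q - -5 = q + 5 = 5 + q$)
$L{\left(m,k \right)} = 1 + \frac{m}{k}$ ($L{\left(m,k \right)} = \frac{m}{k} + 1 = 1 + \frac{m}{k}$)
$6 C{\left(1 \right)} L{\left(0,t{\left(-2,-4 \right)} \right)} = 6 \cdot 3 \frac{\left(5 - 2\right) + 0}{5 - 2} = 18 \frac{3 + 0}{3} = 18 \cdot \frac{1}{3} \cdot 3 = 18 \cdot 1 = 18$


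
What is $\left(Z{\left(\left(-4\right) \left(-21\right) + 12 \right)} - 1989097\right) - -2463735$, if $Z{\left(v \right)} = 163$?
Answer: $474801$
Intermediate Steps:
$\left(Z{\left(\left(-4\right) \left(-21\right) + 12 \right)} - 1989097\right) - -2463735 = \left(163 - 1989097\right) - -2463735 = -1988934 + 2463735 = 474801$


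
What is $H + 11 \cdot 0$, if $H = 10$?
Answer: $10$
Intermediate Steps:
$H + 11 \cdot 0 = 10 + 11 \cdot 0 = 10 + 0 = 10$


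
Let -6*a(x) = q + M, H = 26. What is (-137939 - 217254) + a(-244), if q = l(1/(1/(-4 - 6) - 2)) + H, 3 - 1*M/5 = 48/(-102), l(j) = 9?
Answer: -18115288/51 ≈ -3.5520e+5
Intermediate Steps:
M = 295/17 (M = 15 - 240/(-102) = 15 - 240*(-1)/102 = 15 - 5*(-8/17) = 15 + 40/17 = 295/17 ≈ 17.353)
q = 35 (q = 9 + 26 = 35)
a(x) = -445/51 (a(x) = -(35 + 295/17)/6 = -1/6*890/17 = -445/51)
(-137939 - 217254) + a(-244) = (-137939 - 217254) - 445/51 = -355193 - 445/51 = -18115288/51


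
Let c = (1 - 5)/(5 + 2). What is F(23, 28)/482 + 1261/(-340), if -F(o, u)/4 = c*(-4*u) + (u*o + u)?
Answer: -804381/81940 ≈ -9.8167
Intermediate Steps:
c = -4/7 ≈ -0.57143
F(o, u) = -92*u/7 - 4*o*u (F(o, u) = -4*(-(-16)*u/7 + (u*o + u)) = -4*(16*u/7 + (o*u + u)) = -4*(16*u/7 + (u + o*u)) = -4*(23*u/7 + o*u) = -92*u/7 - 4*o*u)
F(23, 28)/482 + 1261/(-340) = -4/7*28*(23 + 7*23)/482 + 1261/(-340) = -4/7*28*(23 + 161)*(1/482) + 1261*(-1/340) = -4/7*28*184*(1/482) - 1261/340 = -2944*1/482 - 1261/340 = -1472/241 - 1261/340 = -804381/81940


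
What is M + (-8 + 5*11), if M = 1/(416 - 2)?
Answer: 19459/414 ≈ 47.002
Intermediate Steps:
M = 1/414 ≈ 0.0024155
M + (-8 + 5*11) = 1/414 + (-8 + 5*11) = 1/414 + (-8 + 55) = 1/414 + 47 = 19459/414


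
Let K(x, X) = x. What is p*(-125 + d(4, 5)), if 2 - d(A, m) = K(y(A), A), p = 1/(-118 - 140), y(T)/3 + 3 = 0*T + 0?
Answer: 19/43 ≈ 0.44186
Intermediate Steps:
y(T) = -9 (y(T) = -9 + 3*(0*T + 0) = -9 + 3*(0 + 0) = -9 + 3*0 = -9 + 0 = -9)
p = -1/258 (p = 1/(-258) = -1/258 ≈ -0.0038760)
d(A, m) = 11 (d(A, m) = 2 - 1*(-9) = 2 + 9 = 11)
p*(-125 + d(4, 5)) = -(-125 + 11)/258 = -1/258*(-114) = 19/43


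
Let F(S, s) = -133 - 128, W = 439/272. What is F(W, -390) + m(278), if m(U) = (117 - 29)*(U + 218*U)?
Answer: 5357355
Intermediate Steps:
W = 439/272 (W = 439*(1/272) = 439/272 ≈ 1.6140)
F(S, s) = -261
m(U) = 19272*U (m(U) = 88*(219*U) = 19272*U)
F(W, -390) + m(278) = -261 + 19272*278 = -261 + 5357616 = 5357355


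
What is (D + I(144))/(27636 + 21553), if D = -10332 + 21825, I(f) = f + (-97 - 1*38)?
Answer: 11502/49189 ≈ 0.23383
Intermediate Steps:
I(f) = -135 + f (I(f) = f + (-97 - 38) = f - 135 = -135 + f)
D = 11493
(D + I(144))/(27636 + 21553) = (11493 + (-135 + 144))/(27636 + 21553) = (11493 + 9)/49189 = 11502*(1/49189) = 11502/49189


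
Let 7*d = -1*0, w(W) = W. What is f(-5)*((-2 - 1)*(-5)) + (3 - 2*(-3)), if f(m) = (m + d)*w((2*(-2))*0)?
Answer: 9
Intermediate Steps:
d = 0 (d = (-1*0)/7 = (1/7)*0 = 0)
f(m) = 0 (f(m) = (m + 0)*((2*(-2))*0) = m*(-4*0) = m*0 = 0)
f(-5)*((-2 - 1)*(-5)) + (3 - 2*(-3)) = 0*((-2 - 1)*(-5)) + (3 - 2*(-3)) = 0*(-3*(-5)) + (3 + 6) = 0*15 + 9 = 0 + 9 = 9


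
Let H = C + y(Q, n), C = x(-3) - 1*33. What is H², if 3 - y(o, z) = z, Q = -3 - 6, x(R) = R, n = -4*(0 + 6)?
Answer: 81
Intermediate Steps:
n = -24 (n = -4*6 = -24)
C = -36 (C = -3 - 1*33 = -3 - 33 = -36)
Q = -9
y(o, z) = 3 - z
H = -9 (H = -36 + (3 - 1*(-24)) = -36 + (3 + 24) = -36 + 27 = -9)
H² = (-9)² = 81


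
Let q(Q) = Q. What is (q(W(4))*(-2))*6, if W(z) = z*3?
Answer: -144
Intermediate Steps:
W(z) = 3*z
(q(W(4))*(-2))*6 = ((3*4)*(-2))*6 = (12*(-2))*6 = -24*6 = -144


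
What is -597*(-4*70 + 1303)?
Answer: -610731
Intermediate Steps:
-597*(-4*70 + 1303) = -597*(-280 + 1303) = -597*1023 = -610731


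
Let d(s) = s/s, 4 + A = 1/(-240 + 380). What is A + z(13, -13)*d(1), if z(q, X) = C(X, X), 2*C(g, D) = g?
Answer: -1469/140 ≈ -10.493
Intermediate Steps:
C(g, D) = g/2
z(q, X) = X/2
A = -559/140 (A = -4 + 1/(-240 + 380) = -4 + 1/140 = -559/140 ≈ -3.9929)
d(s) = 1
A + z(13, -13)*d(1) = -559/140 + ((½)*(-13))*1 = -559/140 - 13/2*1 = -559/140 - 13/2 = -1469/140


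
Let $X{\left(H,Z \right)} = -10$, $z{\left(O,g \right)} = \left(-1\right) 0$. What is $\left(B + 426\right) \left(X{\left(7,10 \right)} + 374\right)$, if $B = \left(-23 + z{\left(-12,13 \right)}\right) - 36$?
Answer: $133588$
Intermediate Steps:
$z{\left(O,g \right)} = 0$
$B = -59$ ($B = \left(-23 + 0\right) - 36 = -23 - 36 = -59$)
$\left(B + 426\right) \left(X{\left(7,10 \right)} + 374\right) = \left(-59 + 426\right) \left(-10 + 374\right) = 367 \cdot 364 = 133588$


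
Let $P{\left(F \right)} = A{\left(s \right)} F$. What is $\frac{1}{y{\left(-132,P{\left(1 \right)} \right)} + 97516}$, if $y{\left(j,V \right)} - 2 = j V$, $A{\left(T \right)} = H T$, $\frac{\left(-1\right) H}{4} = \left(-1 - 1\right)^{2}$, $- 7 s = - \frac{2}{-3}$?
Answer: $\frac{7}{681218} \approx 1.0276 \cdot 10^{-5}$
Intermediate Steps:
$s = - \frac{2}{21}$ ($s = - \frac{\left(-2\right) \frac{1}{-3}}{7} = - \frac{\left(-2\right) \left(- \frac{1}{3}\right)}{7} = \left(- \frac{1}{7}\right) \frac{2}{3} = - \frac{2}{21} \approx -0.095238$)
$H = -16$ ($H = - 4 \left(-1 - 1\right)^{2} = - 4 \left(-2\right)^{2} = \left(-4\right) 4 = -16$)
$A{\left(T \right)} = - 16 T$
$P{\left(F \right)} = \frac{32 F}{21}$ ($P{\left(F \right)} = \left(-16\right) \left(- \frac{2}{21}\right) F = \frac{32 F}{21}$)
$y{\left(j,V \right)} = 2 + V j$ ($y{\left(j,V \right)} = 2 + j V = 2 + V j$)
$\frac{1}{y{\left(-132,P{\left(1 \right)} \right)} + 97516} = \frac{1}{\left(2 + \frac{32}{21} \cdot 1 \left(-132\right)\right) + 97516} = \frac{1}{\left(2 + \frac{32}{21} \left(-132\right)\right) + 97516} = \frac{1}{\left(2 - \frac{1408}{7}\right) + 97516} = \frac{1}{- \frac{1394}{7} + 97516} = \frac{1}{\frac{681218}{7}} = \frac{7}{681218}$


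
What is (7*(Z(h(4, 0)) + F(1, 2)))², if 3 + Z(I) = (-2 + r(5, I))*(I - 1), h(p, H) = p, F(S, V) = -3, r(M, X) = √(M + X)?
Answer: 441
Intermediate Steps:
Z(I) = -3 + (-1 + I)*(-2 + √(5 + I)) (Z(I) = -3 + (-2 + √(5 + I))*(I - 1) = -3 + (-2 + √(5 + I))*(-1 + I) = -3 + (-1 + I)*(-2 + √(5 + I)))
(7*(Z(h(4, 0)) + F(1, 2)))² = (7*((-1 - √(5 + 4) - 2*4 + 4*√(5 + 4)) - 3))² = (7*((-1 - √9 - 8 + 4*√9) - 3))² = (7*((-1 - 1*3 - 8 + 4*3) - 3))² = (7*((-1 - 3 - 8 + 12) - 3))² = (7*(0 - 3))² = (7*(-3))² = (-21)² = 441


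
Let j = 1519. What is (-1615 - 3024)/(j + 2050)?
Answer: -4639/3569 ≈ -1.2998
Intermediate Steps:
(-1615 - 3024)/(j + 2050) = (-1615 - 3024)/(1519 + 2050) = -4639/3569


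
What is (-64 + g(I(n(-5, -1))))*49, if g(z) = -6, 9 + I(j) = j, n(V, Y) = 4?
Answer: -3430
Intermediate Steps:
I(j) = -9 + j
(-64 + g(I(n(-5, -1))))*49 = (-64 - 6)*49 = -70*49 = -3430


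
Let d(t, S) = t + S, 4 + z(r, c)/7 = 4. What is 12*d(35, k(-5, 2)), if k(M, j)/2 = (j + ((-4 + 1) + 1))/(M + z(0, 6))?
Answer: 420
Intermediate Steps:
z(r, c) = 0 (z(r, c) = -28 + 7*4 = -28 + 28 = 0)
k(M, j) = 2*(-2 + j)/M (k(M, j) = 2*((j + ((-4 + 1) + 1))/(M + 0)) = 2*((j + (-3 + 1))/M) = 2*((j - 2)/M) = 2*((-2 + j)/M) = 2*(-2 + j)/M)
d(t, S) = S + t
12*d(35, k(-5, 2)) = 12*(2*(-2 + 2)/(-5) + 35) = 12*(2*(-1/5)*0 + 35) = 12*(0 + 35) = 12*35 = 420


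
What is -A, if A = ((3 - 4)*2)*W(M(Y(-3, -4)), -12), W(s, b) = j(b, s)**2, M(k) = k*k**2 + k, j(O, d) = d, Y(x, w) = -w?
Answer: 9248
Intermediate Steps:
M(k) = k + k**3 (M(k) = k**3 + k = k + k**3)
W(s, b) = s**2
A = -9248 (A = ((3 - 4)*2)*(-1*(-4) + (-1*(-4))**3)**2 = (-1*2)*(4 + 4**3)**2 = -2*(4 + 64)**2 = -2*68**2 = -2*4624 = -9248)
-A = -1*(-9248) = 9248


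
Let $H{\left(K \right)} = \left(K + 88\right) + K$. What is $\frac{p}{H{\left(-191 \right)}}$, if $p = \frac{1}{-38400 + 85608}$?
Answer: $- \frac{1}{13879152} \approx -7.2051 \cdot 10^{-8}$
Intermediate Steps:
$H{\left(K \right)} = 88 + 2 K$ ($H{\left(K \right)} = \left(88 + K\right) + K = 88 + 2 K$)
$p = \frac{1}{47208} \approx 2.1183 \cdot 10^{-5}$
$\frac{p}{H{\left(-191 \right)}} = \frac{1}{47208 \left(88 + 2 \left(-191\right)\right)} = \frac{1}{47208 \left(88 - 382\right)} = \frac{1}{47208 \left(-294\right)} = \frac{1}{47208} \left(- \frac{1}{294}\right) = - \frac{1}{13879152}$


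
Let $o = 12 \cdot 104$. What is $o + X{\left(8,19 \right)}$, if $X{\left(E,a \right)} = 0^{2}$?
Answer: $1248$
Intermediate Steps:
$X{\left(E,a \right)} = 0$
$o = 1248$
$o + X{\left(8,19 \right)} = 1248 + 0 = 1248$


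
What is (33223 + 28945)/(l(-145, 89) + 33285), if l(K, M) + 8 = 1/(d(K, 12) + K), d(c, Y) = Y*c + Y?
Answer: 29110166/15581955 ≈ 1.8682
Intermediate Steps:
d(c, Y) = Y + Y*c
l(K, M) = -8 + 1/(12 + 13*K) (l(K, M) = -8 + 1/(12*(1 + K) + K) = -8 + 1/((12 + 12*K) + K) = -8 + 1/(12 + 13*K))
(33223 + 28945)/(l(-145, 89) + 33285) = (33223 + 28945)/((-95 - 104*(-145))/(12 + 13*(-145)) + 33285) = 62168/((-95 + 15080)/(12 - 1885) + 33285) = 62168/(14985/(-1873) + 33285) = 62168/(-1/1873*14985 + 33285) = 62168/(-14985/1873 + 33285) = 62168/(62327820/1873) = 62168*(1873/62327820) = 29110166/15581955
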